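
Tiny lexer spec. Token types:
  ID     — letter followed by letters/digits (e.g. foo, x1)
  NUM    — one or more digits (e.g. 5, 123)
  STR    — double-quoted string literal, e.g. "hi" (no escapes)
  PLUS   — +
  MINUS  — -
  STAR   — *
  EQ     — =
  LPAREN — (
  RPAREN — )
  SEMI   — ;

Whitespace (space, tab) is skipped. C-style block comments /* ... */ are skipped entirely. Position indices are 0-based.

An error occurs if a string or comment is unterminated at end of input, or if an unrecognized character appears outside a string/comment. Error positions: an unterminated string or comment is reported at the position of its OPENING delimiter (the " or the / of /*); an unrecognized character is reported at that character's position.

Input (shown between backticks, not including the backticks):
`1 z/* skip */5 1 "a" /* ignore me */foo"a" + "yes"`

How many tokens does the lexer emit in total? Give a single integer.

Answer: 9

Derivation:
pos=0: emit NUM '1' (now at pos=1)
pos=2: emit ID 'z' (now at pos=3)
pos=3: enter COMMENT mode (saw '/*')
exit COMMENT mode (now at pos=13)
pos=13: emit NUM '5' (now at pos=14)
pos=15: emit NUM '1' (now at pos=16)
pos=17: enter STRING mode
pos=17: emit STR "a" (now at pos=20)
pos=21: enter COMMENT mode (saw '/*')
exit COMMENT mode (now at pos=36)
pos=36: emit ID 'foo' (now at pos=39)
pos=39: enter STRING mode
pos=39: emit STR "a" (now at pos=42)
pos=43: emit PLUS '+'
pos=45: enter STRING mode
pos=45: emit STR "yes" (now at pos=50)
DONE. 9 tokens: [NUM, ID, NUM, NUM, STR, ID, STR, PLUS, STR]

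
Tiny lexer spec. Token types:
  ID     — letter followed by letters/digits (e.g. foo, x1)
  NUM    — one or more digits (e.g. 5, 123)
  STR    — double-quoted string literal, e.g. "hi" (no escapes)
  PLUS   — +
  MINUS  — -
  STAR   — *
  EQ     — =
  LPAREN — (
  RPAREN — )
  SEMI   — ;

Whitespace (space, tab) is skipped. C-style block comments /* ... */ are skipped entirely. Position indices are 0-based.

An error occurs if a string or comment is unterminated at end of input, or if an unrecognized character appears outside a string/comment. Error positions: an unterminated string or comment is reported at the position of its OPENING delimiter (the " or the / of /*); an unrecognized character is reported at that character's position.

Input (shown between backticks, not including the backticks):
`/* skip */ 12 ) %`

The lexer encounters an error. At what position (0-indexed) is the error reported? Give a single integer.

pos=0: enter COMMENT mode (saw '/*')
exit COMMENT mode (now at pos=10)
pos=11: emit NUM '12' (now at pos=13)
pos=14: emit RPAREN ')'
pos=16: ERROR — unrecognized char '%'

Answer: 16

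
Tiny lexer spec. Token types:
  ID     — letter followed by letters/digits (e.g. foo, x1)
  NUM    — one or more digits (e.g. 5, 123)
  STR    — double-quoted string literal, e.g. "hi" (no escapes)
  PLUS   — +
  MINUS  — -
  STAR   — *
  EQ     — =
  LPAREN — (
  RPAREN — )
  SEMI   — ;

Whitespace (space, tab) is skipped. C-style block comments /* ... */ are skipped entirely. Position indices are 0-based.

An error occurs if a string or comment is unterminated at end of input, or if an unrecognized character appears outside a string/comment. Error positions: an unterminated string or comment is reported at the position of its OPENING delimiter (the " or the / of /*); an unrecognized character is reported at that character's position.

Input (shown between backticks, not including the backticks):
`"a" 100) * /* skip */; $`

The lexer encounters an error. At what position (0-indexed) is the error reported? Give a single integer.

pos=0: enter STRING mode
pos=0: emit STR "a" (now at pos=3)
pos=4: emit NUM '100' (now at pos=7)
pos=7: emit RPAREN ')'
pos=9: emit STAR '*'
pos=11: enter COMMENT mode (saw '/*')
exit COMMENT mode (now at pos=21)
pos=21: emit SEMI ';'
pos=23: ERROR — unrecognized char '$'

Answer: 23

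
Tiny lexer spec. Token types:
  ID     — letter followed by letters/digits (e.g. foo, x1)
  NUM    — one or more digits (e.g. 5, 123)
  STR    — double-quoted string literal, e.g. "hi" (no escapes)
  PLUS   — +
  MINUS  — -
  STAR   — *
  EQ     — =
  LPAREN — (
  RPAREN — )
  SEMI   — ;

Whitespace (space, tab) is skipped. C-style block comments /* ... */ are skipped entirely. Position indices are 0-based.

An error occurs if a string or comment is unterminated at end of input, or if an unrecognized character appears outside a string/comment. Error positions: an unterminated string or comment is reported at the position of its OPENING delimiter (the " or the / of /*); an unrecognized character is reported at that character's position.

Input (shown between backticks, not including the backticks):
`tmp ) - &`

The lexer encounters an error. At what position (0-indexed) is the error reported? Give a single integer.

Answer: 8

Derivation:
pos=0: emit ID 'tmp' (now at pos=3)
pos=4: emit RPAREN ')'
pos=6: emit MINUS '-'
pos=8: ERROR — unrecognized char '&'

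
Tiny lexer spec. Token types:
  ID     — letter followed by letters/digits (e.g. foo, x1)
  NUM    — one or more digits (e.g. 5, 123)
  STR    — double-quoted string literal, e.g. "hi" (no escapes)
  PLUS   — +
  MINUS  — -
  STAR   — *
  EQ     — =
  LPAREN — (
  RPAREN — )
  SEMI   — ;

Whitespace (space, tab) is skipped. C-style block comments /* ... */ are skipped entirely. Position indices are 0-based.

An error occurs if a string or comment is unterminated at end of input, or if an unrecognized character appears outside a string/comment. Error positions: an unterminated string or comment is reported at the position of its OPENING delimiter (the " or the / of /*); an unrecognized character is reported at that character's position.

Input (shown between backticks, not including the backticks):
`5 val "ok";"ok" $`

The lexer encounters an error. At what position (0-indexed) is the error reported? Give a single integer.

pos=0: emit NUM '5' (now at pos=1)
pos=2: emit ID 'val' (now at pos=5)
pos=6: enter STRING mode
pos=6: emit STR "ok" (now at pos=10)
pos=10: emit SEMI ';'
pos=11: enter STRING mode
pos=11: emit STR "ok" (now at pos=15)
pos=16: ERROR — unrecognized char '$'

Answer: 16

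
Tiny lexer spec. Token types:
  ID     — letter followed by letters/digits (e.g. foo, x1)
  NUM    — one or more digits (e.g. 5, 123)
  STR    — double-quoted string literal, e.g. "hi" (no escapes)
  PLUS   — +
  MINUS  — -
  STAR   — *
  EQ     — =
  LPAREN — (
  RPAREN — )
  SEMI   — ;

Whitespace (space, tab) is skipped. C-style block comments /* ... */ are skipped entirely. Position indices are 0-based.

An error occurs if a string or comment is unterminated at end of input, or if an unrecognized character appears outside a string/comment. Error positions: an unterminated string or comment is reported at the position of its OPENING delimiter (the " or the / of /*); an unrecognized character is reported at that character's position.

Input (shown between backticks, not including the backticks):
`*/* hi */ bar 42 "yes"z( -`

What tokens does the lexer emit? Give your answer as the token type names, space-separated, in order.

Answer: STAR ID NUM STR ID LPAREN MINUS

Derivation:
pos=0: emit STAR '*'
pos=1: enter COMMENT mode (saw '/*')
exit COMMENT mode (now at pos=9)
pos=10: emit ID 'bar' (now at pos=13)
pos=14: emit NUM '42' (now at pos=16)
pos=17: enter STRING mode
pos=17: emit STR "yes" (now at pos=22)
pos=22: emit ID 'z' (now at pos=23)
pos=23: emit LPAREN '('
pos=25: emit MINUS '-'
DONE. 7 tokens: [STAR, ID, NUM, STR, ID, LPAREN, MINUS]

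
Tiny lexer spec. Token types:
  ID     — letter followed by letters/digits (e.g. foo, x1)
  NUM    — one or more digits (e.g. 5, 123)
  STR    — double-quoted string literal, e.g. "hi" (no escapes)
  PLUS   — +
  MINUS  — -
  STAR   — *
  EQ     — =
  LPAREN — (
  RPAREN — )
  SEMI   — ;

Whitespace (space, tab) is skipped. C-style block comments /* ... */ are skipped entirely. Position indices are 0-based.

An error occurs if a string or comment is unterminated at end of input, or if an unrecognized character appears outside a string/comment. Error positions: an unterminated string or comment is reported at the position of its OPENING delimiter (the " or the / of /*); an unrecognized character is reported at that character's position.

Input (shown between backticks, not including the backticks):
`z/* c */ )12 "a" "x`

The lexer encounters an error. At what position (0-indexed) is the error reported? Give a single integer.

pos=0: emit ID 'z' (now at pos=1)
pos=1: enter COMMENT mode (saw '/*')
exit COMMENT mode (now at pos=8)
pos=9: emit RPAREN ')'
pos=10: emit NUM '12' (now at pos=12)
pos=13: enter STRING mode
pos=13: emit STR "a" (now at pos=16)
pos=17: enter STRING mode
pos=17: ERROR — unterminated string

Answer: 17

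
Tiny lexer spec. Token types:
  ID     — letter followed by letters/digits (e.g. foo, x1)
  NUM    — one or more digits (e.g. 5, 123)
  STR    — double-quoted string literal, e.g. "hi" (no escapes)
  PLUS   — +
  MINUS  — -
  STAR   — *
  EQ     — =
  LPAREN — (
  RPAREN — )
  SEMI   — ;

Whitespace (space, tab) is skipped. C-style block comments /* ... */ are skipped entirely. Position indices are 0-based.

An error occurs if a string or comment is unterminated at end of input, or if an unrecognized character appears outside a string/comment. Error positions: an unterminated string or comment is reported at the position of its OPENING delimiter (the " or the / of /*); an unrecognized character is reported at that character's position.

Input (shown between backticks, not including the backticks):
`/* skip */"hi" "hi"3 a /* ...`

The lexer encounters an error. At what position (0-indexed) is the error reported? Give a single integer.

Answer: 23

Derivation:
pos=0: enter COMMENT mode (saw '/*')
exit COMMENT mode (now at pos=10)
pos=10: enter STRING mode
pos=10: emit STR "hi" (now at pos=14)
pos=15: enter STRING mode
pos=15: emit STR "hi" (now at pos=19)
pos=19: emit NUM '3' (now at pos=20)
pos=21: emit ID 'a' (now at pos=22)
pos=23: enter COMMENT mode (saw '/*')
pos=23: ERROR — unterminated comment (reached EOF)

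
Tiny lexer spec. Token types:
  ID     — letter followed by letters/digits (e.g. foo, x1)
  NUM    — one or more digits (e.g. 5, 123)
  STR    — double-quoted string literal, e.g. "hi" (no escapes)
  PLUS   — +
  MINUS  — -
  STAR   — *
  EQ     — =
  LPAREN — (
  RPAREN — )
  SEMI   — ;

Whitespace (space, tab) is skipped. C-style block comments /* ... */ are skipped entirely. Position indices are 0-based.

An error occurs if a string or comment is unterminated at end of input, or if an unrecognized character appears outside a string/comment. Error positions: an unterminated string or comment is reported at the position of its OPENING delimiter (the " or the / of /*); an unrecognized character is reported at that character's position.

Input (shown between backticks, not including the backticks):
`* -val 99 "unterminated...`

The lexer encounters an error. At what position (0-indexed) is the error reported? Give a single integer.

pos=0: emit STAR '*'
pos=2: emit MINUS '-'
pos=3: emit ID 'val' (now at pos=6)
pos=7: emit NUM '99' (now at pos=9)
pos=10: enter STRING mode
pos=10: ERROR — unterminated string

Answer: 10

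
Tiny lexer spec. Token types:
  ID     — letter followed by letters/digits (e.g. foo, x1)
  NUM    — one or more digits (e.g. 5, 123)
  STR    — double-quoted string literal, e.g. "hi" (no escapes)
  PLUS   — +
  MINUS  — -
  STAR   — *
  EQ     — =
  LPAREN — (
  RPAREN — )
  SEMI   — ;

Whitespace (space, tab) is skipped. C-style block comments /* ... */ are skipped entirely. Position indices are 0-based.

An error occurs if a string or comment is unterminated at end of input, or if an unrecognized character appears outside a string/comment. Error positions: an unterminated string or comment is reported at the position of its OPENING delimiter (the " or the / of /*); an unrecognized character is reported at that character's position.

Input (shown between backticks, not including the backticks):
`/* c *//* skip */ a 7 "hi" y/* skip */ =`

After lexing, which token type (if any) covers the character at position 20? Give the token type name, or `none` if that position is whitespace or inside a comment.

Answer: NUM

Derivation:
pos=0: enter COMMENT mode (saw '/*')
exit COMMENT mode (now at pos=7)
pos=7: enter COMMENT mode (saw '/*')
exit COMMENT mode (now at pos=17)
pos=18: emit ID 'a' (now at pos=19)
pos=20: emit NUM '7' (now at pos=21)
pos=22: enter STRING mode
pos=22: emit STR "hi" (now at pos=26)
pos=27: emit ID 'y' (now at pos=28)
pos=28: enter COMMENT mode (saw '/*')
exit COMMENT mode (now at pos=38)
pos=39: emit EQ '='
DONE. 5 tokens: [ID, NUM, STR, ID, EQ]
Position 20: char is '7' -> NUM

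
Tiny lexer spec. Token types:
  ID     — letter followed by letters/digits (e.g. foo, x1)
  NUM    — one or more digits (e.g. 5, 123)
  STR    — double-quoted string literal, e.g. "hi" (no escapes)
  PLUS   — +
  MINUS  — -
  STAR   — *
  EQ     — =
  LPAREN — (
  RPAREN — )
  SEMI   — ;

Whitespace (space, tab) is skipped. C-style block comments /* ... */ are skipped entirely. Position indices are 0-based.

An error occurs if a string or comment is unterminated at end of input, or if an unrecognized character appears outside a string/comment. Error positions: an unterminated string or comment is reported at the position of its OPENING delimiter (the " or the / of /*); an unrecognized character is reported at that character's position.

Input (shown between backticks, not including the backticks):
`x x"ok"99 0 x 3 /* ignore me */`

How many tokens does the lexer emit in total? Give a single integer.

pos=0: emit ID 'x' (now at pos=1)
pos=2: emit ID 'x' (now at pos=3)
pos=3: enter STRING mode
pos=3: emit STR "ok" (now at pos=7)
pos=7: emit NUM '99' (now at pos=9)
pos=10: emit NUM '0' (now at pos=11)
pos=12: emit ID 'x' (now at pos=13)
pos=14: emit NUM '3' (now at pos=15)
pos=16: enter COMMENT mode (saw '/*')
exit COMMENT mode (now at pos=31)
DONE. 7 tokens: [ID, ID, STR, NUM, NUM, ID, NUM]

Answer: 7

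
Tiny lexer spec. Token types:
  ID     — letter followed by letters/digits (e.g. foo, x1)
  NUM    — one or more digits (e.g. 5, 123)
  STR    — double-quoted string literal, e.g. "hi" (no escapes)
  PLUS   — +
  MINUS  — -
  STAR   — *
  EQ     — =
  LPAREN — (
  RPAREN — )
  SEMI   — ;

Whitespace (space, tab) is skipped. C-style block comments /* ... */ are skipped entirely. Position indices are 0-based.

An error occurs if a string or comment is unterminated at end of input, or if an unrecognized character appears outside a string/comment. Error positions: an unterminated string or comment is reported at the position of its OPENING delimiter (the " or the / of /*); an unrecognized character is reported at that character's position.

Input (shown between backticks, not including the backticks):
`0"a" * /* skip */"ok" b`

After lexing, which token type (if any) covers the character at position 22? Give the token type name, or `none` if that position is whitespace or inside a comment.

pos=0: emit NUM '0' (now at pos=1)
pos=1: enter STRING mode
pos=1: emit STR "a" (now at pos=4)
pos=5: emit STAR '*'
pos=7: enter COMMENT mode (saw '/*')
exit COMMENT mode (now at pos=17)
pos=17: enter STRING mode
pos=17: emit STR "ok" (now at pos=21)
pos=22: emit ID 'b' (now at pos=23)
DONE. 5 tokens: [NUM, STR, STAR, STR, ID]
Position 22: char is 'b' -> ID

Answer: ID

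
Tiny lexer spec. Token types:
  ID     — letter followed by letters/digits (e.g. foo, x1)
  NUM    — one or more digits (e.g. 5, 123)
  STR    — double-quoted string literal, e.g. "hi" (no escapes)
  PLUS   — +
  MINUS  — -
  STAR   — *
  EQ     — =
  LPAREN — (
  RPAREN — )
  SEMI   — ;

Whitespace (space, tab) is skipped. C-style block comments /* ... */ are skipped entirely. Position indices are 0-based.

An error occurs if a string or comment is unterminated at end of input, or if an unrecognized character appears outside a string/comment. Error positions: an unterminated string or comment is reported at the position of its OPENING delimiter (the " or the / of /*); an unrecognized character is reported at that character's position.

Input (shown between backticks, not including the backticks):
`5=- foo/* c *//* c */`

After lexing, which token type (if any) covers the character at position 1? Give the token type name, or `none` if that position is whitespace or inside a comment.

Answer: EQ

Derivation:
pos=0: emit NUM '5' (now at pos=1)
pos=1: emit EQ '='
pos=2: emit MINUS '-'
pos=4: emit ID 'foo' (now at pos=7)
pos=7: enter COMMENT mode (saw '/*')
exit COMMENT mode (now at pos=14)
pos=14: enter COMMENT mode (saw '/*')
exit COMMENT mode (now at pos=21)
DONE. 4 tokens: [NUM, EQ, MINUS, ID]
Position 1: char is '=' -> EQ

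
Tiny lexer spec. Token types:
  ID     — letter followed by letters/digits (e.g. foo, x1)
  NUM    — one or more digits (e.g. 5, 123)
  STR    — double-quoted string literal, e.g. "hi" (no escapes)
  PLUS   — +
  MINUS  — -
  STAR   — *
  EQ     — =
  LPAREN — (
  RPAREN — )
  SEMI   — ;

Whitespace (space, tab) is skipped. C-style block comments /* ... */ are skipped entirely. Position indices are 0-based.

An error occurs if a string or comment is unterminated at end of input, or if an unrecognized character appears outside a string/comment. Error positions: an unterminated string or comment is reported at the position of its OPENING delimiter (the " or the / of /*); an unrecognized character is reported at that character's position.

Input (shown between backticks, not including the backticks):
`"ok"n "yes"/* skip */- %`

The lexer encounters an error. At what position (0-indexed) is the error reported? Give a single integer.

pos=0: enter STRING mode
pos=0: emit STR "ok" (now at pos=4)
pos=4: emit ID 'n' (now at pos=5)
pos=6: enter STRING mode
pos=6: emit STR "yes" (now at pos=11)
pos=11: enter COMMENT mode (saw '/*')
exit COMMENT mode (now at pos=21)
pos=21: emit MINUS '-'
pos=23: ERROR — unrecognized char '%'

Answer: 23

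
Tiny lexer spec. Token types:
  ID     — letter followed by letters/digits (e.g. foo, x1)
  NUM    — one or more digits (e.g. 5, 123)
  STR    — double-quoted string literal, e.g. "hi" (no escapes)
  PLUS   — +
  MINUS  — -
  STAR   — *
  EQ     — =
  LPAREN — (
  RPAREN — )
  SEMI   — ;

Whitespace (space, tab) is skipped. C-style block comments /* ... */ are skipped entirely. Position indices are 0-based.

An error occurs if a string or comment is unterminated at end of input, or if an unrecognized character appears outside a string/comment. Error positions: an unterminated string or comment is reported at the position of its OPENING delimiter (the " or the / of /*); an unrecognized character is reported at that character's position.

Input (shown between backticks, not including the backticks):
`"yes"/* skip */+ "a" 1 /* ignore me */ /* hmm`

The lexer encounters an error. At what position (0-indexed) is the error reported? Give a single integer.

Answer: 39

Derivation:
pos=0: enter STRING mode
pos=0: emit STR "yes" (now at pos=5)
pos=5: enter COMMENT mode (saw '/*')
exit COMMENT mode (now at pos=15)
pos=15: emit PLUS '+'
pos=17: enter STRING mode
pos=17: emit STR "a" (now at pos=20)
pos=21: emit NUM '1' (now at pos=22)
pos=23: enter COMMENT mode (saw '/*')
exit COMMENT mode (now at pos=38)
pos=39: enter COMMENT mode (saw '/*')
pos=39: ERROR — unterminated comment (reached EOF)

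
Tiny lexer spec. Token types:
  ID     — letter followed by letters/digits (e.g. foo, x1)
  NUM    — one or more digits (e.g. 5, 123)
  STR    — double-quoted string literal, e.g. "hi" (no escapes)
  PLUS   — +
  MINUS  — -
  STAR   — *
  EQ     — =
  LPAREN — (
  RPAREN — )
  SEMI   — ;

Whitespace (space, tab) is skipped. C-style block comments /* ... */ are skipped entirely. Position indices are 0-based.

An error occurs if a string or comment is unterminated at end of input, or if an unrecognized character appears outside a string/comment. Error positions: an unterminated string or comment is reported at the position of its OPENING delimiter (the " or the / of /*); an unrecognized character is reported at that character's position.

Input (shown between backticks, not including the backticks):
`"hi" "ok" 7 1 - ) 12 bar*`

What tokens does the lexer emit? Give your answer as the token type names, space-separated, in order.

pos=0: enter STRING mode
pos=0: emit STR "hi" (now at pos=4)
pos=5: enter STRING mode
pos=5: emit STR "ok" (now at pos=9)
pos=10: emit NUM '7' (now at pos=11)
pos=12: emit NUM '1' (now at pos=13)
pos=14: emit MINUS '-'
pos=16: emit RPAREN ')'
pos=18: emit NUM '12' (now at pos=20)
pos=21: emit ID 'bar' (now at pos=24)
pos=24: emit STAR '*'
DONE. 9 tokens: [STR, STR, NUM, NUM, MINUS, RPAREN, NUM, ID, STAR]

Answer: STR STR NUM NUM MINUS RPAREN NUM ID STAR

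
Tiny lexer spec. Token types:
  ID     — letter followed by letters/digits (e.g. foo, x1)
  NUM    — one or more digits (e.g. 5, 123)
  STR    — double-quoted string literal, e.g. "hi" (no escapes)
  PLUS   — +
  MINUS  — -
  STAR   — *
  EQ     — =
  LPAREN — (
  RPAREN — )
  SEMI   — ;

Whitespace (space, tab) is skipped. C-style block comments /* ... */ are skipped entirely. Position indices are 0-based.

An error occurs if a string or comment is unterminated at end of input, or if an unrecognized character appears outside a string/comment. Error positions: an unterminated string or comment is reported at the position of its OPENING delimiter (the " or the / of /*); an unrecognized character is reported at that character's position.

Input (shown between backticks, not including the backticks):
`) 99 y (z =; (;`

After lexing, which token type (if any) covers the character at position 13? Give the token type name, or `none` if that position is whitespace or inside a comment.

pos=0: emit RPAREN ')'
pos=2: emit NUM '99' (now at pos=4)
pos=5: emit ID 'y' (now at pos=6)
pos=7: emit LPAREN '('
pos=8: emit ID 'z' (now at pos=9)
pos=10: emit EQ '='
pos=11: emit SEMI ';'
pos=13: emit LPAREN '('
pos=14: emit SEMI ';'
DONE. 9 tokens: [RPAREN, NUM, ID, LPAREN, ID, EQ, SEMI, LPAREN, SEMI]
Position 13: char is '(' -> LPAREN

Answer: LPAREN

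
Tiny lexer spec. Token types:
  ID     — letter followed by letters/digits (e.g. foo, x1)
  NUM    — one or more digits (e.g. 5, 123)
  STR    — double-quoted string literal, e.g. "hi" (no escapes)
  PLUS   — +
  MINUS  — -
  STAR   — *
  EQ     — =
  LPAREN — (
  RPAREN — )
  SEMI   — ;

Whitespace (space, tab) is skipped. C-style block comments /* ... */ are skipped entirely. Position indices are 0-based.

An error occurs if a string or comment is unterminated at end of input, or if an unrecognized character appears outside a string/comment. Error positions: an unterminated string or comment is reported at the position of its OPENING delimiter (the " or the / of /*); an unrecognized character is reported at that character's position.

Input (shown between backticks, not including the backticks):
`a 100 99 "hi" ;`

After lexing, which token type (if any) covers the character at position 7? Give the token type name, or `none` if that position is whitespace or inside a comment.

pos=0: emit ID 'a' (now at pos=1)
pos=2: emit NUM '100' (now at pos=5)
pos=6: emit NUM '99' (now at pos=8)
pos=9: enter STRING mode
pos=9: emit STR "hi" (now at pos=13)
pos=14: emit SEMI ';'
DONE. 5 tokens: [ID, NUM, NUM, STR, SEMI]
Position 7: char is '9' -> NUM

Answer: NUM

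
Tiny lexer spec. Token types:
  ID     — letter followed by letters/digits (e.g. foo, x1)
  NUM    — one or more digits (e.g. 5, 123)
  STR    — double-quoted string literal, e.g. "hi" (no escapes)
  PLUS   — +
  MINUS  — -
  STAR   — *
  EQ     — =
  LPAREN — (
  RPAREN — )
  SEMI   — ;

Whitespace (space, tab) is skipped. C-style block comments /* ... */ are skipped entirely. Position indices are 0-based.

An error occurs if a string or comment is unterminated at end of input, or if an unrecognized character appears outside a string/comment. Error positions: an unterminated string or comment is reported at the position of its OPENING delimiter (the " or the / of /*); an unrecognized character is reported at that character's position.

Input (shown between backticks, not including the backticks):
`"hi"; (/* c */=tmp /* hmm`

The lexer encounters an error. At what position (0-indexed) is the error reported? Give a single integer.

Answer: 19

Derivation:
pos=0: enter STRING mode
pos=0: emit STR "hi" (now at pos=4)
pos=4: emit SEMI ';'
pos=6: emit LPAREN '('
pos=7: enter COMMENT mode (saw '/*')
exit COMMENT mode (now at pos=14)
pos=14: emit EQ '='
pos=15: emit ID 'tmp' (now at pos=18)
pos=19: enter COMMENT mode (saw '/*')
pos=19: ERROR — unterminated comment (reached EOF)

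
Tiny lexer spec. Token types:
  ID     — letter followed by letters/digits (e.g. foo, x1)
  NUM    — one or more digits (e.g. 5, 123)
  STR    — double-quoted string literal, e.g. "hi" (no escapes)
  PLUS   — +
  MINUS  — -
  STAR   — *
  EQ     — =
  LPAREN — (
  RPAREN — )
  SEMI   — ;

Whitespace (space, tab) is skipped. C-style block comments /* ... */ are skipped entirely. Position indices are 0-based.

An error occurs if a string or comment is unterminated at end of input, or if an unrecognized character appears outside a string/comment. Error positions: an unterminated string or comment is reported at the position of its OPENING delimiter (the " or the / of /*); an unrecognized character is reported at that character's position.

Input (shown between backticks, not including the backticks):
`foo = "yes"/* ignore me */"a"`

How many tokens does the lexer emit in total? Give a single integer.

Answer: 4

Derivation:
pos=0: emit ID 'foo' (now at pos=3)
pos=4: emit EQ '='
pos=6: enter STRING mode
pos=6: emit STR "yes" (now at pos=11)
pos=11: enter COMMENT mode (saw '/*')
exit COMMENT mode (now at pos=26)
pos=26: enter STRING mode
pos=26: emit STR "a" (now at pos=29)
DONE. 4 tokens: [ID, EQ, STR, STR]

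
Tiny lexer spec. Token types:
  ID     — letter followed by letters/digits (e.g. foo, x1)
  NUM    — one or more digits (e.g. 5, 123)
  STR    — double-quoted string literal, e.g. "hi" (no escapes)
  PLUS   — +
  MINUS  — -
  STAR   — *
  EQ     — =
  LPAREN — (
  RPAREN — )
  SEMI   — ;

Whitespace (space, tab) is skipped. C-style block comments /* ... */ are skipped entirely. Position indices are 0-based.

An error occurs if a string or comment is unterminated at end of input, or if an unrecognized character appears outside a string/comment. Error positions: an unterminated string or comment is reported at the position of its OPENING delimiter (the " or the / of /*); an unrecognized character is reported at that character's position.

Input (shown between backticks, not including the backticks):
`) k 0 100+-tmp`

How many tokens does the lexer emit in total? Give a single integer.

pos=0: emit RPAREN ')'
pos=2: emit ID 'k' (now at pos=3)
pos=4: emit NUM '0' (now at pos=5)
pos=6: emit NUM '100' (now at pos=9)
pos=9: emit PLUS '+'
pos=10: emit MINUS '-'
pos=11: emit ID 'tmp' (now at pos=14)
DONE. 7 tokens: [RPAREN, ID, NUM, NUM, PLUS, MINUS, ID]

Answer: 7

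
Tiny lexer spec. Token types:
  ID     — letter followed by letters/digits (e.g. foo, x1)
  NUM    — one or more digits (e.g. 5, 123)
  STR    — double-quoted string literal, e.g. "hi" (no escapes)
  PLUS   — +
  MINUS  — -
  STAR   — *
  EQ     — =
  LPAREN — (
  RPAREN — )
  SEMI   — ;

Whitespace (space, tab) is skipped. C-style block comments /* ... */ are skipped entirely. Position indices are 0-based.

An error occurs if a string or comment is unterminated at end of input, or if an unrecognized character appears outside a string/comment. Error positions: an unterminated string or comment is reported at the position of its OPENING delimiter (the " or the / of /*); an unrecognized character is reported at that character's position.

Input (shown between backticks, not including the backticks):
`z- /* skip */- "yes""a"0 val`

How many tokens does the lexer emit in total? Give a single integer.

pos=0: emit ID 'z' (now at pos=1)
pos=1: emit MINUS '-'
pos=3: enter COMMENT mode (saw '/*')
exit COMMENT mode (now at pos=13)
pos=13: emit MINUS '-'
pos=15: enter STRING mode
pos=15: emit STR "yes" (now at pos=20)
pos=20: enter STRING mode
pos=20: emit STR "a" (now at pos=23)
pos=23: emit NUM '0' (now at pos=24)
pos=25: emit ID 'val' (now at pos=28)
DONE. 7 tokens: [ID, MINUS, MINUS, STR, STR, NUM, ID]

Answer: 7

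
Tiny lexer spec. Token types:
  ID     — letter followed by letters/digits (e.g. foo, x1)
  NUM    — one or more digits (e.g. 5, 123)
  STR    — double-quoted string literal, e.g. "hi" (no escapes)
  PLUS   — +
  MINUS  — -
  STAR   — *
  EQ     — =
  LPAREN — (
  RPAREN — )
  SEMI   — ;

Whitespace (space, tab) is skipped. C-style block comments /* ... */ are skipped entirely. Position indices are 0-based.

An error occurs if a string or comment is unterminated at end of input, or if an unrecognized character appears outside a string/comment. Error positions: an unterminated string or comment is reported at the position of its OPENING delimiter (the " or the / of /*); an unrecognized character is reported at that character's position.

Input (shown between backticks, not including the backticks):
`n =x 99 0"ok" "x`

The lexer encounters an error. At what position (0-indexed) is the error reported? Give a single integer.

pos=0: emit ID 'n' (now at pos=1)
pos=2: emit EQ '='
pos=3: emit ID 'x' (now at pos=4)
pos=5: emit NUM '99' (now at pos=7)
pos=8: emit NUM '0' (now at pos=9)
pos=9: enter STRING mode
pos=9: emit STR "ok" (now at pos=13)
pos=14: enter STRING mode
pos=14: ERROR — unterminated string

Answer: 14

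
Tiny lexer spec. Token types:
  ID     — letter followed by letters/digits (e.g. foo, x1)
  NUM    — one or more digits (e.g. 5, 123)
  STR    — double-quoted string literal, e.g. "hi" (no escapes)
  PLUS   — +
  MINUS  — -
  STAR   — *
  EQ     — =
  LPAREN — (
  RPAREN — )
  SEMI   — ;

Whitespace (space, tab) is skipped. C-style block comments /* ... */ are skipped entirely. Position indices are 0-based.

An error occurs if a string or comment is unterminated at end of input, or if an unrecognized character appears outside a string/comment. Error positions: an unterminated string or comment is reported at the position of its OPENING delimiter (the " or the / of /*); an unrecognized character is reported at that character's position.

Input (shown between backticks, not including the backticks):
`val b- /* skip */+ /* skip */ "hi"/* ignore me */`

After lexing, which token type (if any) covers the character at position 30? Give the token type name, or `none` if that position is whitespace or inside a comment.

pos=0: emit ID 'val' (now at pos=3)
pos=4: emit ID 'b' (now at pos=5)
pos=5: emit MINUS '-'
pos=7: enter COMMENT mode (saw '/*')
exit COMMENT mode (now at pos=17)
pos=17: emit PLUS '+'
pos=19: enter COMMENT mode (saw '/*')
exit COMMENT mode (now at pos=29)
pos=30: enter STRING mode
pos=30: emit STR "hi" (now at pos=34)
pos=34: enter COMMENT mode (saw '/*')
exit COMMENT mode (now at pos=49)
DONE. 5 tokens: [ID, ID, MINUS, PLUS, STR]
Position 30: char is '"' -> STR

Answer: STR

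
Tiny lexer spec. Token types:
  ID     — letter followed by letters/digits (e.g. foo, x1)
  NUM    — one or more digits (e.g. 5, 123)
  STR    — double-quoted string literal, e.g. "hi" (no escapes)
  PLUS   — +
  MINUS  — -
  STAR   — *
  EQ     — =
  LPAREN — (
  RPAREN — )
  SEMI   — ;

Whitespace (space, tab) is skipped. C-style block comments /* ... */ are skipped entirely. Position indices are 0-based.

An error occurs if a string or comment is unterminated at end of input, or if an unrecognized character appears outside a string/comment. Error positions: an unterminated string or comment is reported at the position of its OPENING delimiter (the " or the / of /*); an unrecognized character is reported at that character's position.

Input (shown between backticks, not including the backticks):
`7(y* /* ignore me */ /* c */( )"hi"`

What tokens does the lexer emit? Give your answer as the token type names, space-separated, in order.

Answer: NUM LPAREN ID STAR LPAREN RPAREN STR

Derivation:
pos=0: emit NUM '7' (now at pos=1)
pos=1: emit LPAREN '('
pos=2: emit ID 'y' (now at pos=3)
pos=3: emit STAR '*'
pos=5: enter COMMENT mode (saw '/*')
exit COMMENT mode (now at pos=20)
pos=21: enter COMMENT mode (saw '/*')
exit COMMENT mode (now at pos=28)
pos=28: emit LPAREN '('
pos=30: emit RPAREN ')'
pos=31: enter STRING mode
pos=31: emit STR "hi" (now at pos=35)
DONE. 7 tokens: [NUM, LPAREN, ID, STAR, LPAREN, RPAREN, STR]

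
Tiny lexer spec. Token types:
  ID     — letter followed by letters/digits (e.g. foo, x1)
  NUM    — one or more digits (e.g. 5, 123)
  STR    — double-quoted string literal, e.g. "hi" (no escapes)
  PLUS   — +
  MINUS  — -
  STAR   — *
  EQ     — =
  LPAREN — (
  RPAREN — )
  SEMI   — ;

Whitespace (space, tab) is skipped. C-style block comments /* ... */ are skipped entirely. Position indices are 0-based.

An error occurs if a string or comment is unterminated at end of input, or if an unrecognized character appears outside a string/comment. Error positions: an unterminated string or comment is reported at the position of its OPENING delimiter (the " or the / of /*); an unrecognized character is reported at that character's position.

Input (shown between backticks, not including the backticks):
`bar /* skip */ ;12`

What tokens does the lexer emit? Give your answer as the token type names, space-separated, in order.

pos=0: emit ID 'bar' (now at pos=3)
pos=4: enter COMMENT mode (saw '/*')
exit COMMENT mode (now at pos=14)
pos=15: emit SEMI ';'
pos=16: emit NUM '12' (now at pos=18)
DONE. 3 tokens: [ID, SEMI, NUM]

Answer: ID SEMI NUM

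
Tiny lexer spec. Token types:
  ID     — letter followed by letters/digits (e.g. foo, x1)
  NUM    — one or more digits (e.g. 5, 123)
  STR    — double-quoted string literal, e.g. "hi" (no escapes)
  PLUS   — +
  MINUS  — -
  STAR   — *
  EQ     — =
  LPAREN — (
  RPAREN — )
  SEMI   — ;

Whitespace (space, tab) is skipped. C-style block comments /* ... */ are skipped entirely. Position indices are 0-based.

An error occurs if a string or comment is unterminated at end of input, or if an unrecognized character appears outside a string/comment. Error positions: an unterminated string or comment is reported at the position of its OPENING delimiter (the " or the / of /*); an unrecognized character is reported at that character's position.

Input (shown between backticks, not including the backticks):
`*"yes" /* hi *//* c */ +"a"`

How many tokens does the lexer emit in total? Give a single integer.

Answer: 4

Derivation:
pos=0: emit STAR '*'
pos=1: enter STRING mode
pos=1: emit STR "yes" (now at pos=6)
pos=7: enter COMMENT mode (saw '/*')
exit COMMENT mode (now at pos=15)
pos=15: enter COMMENT mode (saw '/*')
exit COMMENT mode (now at pos=22)
pos=23: emit PLUS '+'
pos=24: enter STRING mode
pos=24: emit STR "a" (now at pos=27)
DONE. 4 tokens: [STAR, STR, PLUS, STR]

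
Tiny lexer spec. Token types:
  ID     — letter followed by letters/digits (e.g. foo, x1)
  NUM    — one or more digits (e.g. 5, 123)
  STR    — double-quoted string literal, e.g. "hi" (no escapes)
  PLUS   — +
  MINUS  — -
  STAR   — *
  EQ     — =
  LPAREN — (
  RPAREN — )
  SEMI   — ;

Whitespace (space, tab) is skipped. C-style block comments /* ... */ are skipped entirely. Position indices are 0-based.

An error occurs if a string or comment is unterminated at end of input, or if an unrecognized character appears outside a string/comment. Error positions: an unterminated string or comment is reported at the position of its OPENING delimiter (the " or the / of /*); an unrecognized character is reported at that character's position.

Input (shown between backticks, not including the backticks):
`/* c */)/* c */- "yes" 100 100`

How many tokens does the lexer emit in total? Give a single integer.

pos=0: enter COMMENT mode (saw '/*')
exit COMMENT mode (now at pos=7)
pos=7: emit RPAREN ')'
pos=8: enter COMMENT mode (saw '/*')
exit COMMENT mode (now at pos=15)
pos=15: emit MINUS '-'
pos=17: enter STRING mode
pos=17: emit STR "yes" (now at pos=22)
pos=23: emit NUM '100' (now at pos=26)
pos=27: emit NUM '100' (now at pos=30)
DONE. 5 tokens: [RPAREN, MINUS, STR, NUM, NUM]

Answer: 5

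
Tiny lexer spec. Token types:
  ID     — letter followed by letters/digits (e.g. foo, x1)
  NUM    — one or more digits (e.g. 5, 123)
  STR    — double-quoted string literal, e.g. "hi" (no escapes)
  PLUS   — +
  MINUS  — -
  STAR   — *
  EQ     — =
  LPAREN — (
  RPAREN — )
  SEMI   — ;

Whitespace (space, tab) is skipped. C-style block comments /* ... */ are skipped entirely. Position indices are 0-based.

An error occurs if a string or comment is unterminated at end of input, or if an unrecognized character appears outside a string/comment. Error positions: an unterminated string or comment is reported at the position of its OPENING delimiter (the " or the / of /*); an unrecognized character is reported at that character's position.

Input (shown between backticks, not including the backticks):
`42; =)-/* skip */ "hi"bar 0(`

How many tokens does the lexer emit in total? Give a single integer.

Answer: 9

Derivation:
pos=0: emit NUM '42' (now at pos=2)
pos=2: emit SEMI ';'
pos=4: emit EQ '='
pos=5: emit RPAREN ')'
pos=6: emit MINUS '-'
pos=7: enter COMMENT mode (saw '/*')
exit COMMENT mode (now at pos=17)
pos=18: enter STRING mode
pos=18: emit STR "hi" (now at pos=22)
pos=22: emit ID 'bar' (now at pos=25)
pos=26: emit NUM '0' (now at pos=27)
pos=27: emit LPAREN '('
DONE. 9 tokens: [NUM, SEMI, EQ, RPAREN, MINUS, STR, ID, NUM, LPAREN]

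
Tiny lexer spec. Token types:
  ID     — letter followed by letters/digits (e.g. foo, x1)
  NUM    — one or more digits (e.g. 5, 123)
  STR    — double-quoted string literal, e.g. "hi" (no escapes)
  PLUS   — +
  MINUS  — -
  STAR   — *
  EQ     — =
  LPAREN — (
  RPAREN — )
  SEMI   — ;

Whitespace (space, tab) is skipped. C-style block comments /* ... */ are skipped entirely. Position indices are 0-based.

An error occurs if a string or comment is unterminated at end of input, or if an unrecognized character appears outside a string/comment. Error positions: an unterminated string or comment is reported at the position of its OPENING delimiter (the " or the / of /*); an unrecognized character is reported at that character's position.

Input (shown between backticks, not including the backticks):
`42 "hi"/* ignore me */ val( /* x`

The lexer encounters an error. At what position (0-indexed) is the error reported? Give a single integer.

Answer: 28

Derivation:
pos=0: emit NUM '42' (now at pos=2)
pos=3: enter STRING mode
pos=3: emit STR "hi" (now at pos=7)
pos=7: enter COMMENT mode (saw '/*')
exit COMMENT mode (now at pos=22)
pos=23: emit ID 'val' (now at pos=26)
pos=26: emit LPAREN '('
pos=28: enter COMMENT mode (saw '/*')
pos=28: ERROR — unterminated comment (reached EOF)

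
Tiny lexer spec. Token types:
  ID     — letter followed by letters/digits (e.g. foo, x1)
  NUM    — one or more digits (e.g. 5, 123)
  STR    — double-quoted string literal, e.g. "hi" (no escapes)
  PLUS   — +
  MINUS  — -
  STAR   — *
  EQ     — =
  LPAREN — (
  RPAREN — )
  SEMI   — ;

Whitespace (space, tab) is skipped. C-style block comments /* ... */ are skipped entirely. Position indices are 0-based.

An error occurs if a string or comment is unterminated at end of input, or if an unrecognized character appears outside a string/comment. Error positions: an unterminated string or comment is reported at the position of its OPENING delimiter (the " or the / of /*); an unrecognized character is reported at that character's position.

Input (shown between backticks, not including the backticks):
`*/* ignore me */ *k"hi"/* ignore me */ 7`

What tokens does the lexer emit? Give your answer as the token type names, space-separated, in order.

Answer: STAR STAR ID STR NUM

Derivation:
pos=0: emit STAR '*'
pos=1: enter COMMENT mode (saw '/*')
exit COMMENT mode (now at pos=16)
pos=17: emit STAR '*'
pos=18: emit ID 'k' (now at pos=19)
pos=19: enter STRING mode
pos=19: emit STR "hi" (now at pos=23)
pos=23: enter COMMENT mode (saw '/*')
exit COMMENT mode (now at pos=38)
pos=39: emit NUM '7' (now at pos=40)
DONE. 5 tokens: [STAR, STAR, ID, STR, NUM]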